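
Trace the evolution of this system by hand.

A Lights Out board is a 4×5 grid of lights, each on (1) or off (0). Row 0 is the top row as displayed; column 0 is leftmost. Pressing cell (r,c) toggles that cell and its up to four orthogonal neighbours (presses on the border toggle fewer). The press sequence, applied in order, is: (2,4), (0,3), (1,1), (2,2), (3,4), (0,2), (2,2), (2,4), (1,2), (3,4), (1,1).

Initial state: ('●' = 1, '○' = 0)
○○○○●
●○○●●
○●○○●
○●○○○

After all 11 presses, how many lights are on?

10

gen 0: ○○○○●
●○○●●
○●○○●
○●○○○
gen 1: ○○○○●
●○○●○
○●○●○
○●○○●
gen 2: ○○●●○
●○○○○
○●○●○
○●○○●
gen 3: ○●●●○
○●●○○
○○○●○
○●○○●
gen 4: ○●●●○
○●○○○
○●●○○
○●●○●
gen 5: ○●●●○
○●○○○
○●●○●
○●●●○
gen 6: ○○○○○
○●●○○
○●●○●
○●●●○
gen 7: ○○○○○
○●○○○
○○○●●
○●○●○
gen 8: ○○○○○
○●○○●
○○○○○
○●○●●
gen 9: ○○●○○
○○●●●
○○●○○
○●○●●
gen 10: ○○●○○
○○●●●
○○●○●
○●○○○
gen 11: ○●●○○
●●○●●
○●●○●
○●○○○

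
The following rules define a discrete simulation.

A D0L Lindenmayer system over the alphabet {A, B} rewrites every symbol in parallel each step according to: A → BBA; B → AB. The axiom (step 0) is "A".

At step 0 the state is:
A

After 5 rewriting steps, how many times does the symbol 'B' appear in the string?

[0] A
[1] BBA
[2] ABABBBA
[3] BBAABBBAABABABBBA
[4] ABABBBABBAABABABBBABBAABBBAABBBAABABABBBA
[5] BBAABBBAABABABBBAABABBBABBAABBBAABBBAABABABBBAABABBBABBAABABABBBABBAABABABBBABBAABBBAABBBAABABABBBA

58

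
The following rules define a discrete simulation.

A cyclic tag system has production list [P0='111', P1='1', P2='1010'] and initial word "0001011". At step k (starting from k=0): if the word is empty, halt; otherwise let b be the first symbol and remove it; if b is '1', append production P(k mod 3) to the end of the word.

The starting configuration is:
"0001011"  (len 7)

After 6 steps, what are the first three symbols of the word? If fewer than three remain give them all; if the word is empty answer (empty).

111

0) "0001011"  (len 7)
1) "001011"  (len 6)
2) "01011"  (len 5)
3) "1011"  (len 4)
4) "011111"  (len 6)
5) "11111"  (len 5)
6) "11111010"  (len 8)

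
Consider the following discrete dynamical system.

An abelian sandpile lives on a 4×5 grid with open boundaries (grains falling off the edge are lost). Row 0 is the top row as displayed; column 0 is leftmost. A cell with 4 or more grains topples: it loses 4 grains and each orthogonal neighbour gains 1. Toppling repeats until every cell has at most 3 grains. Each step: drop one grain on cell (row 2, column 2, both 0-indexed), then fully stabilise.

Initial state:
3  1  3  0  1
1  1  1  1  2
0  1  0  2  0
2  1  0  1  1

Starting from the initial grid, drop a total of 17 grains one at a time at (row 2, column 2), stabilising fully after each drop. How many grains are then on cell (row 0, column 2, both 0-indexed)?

gen 0: 3  1  3  0  1
1  1  1  1  2
0  1  0  2  0
2  1  0  1  1
gen 1: 3  1  3  0  1
1  1  1  1  2
0  1  1  2  0
2  1  0  1  1
gen 2: 3  1  3  0  1
1  1  1  1  2
0  1  2  2  0
2  1  0  1  1
gen 3: 3  1  3  0  1
1  1  1  1  2
0  1  3  2  0
2  1  0  1  1
gen 4: 3  1  3  0  1
1  1  2  1  2
0  2  0  3  0
2  1  1  1  1
gen 5: 3  1  3  0  1
1  1  2  1  2
0  2  1  3  0
2  1  1  1  1
gen 6: 3  1  3  0  1
1  1  2  1  2
0  2  2  3  0
2  1  1  1  1
gen 7: 3  1  3  0  1
1  1  2  1  2
0  2  3  3  0
2  1  1  1  1
gen 8: 3  1  3  0  1
1  1  3  2  2
0  3  1  0  1
2  1  2  2  1
gen 9: 3  1  3  0  1
1  1  3  2  2
0  3  2  0  1
2  1  2  2  1
gen 10: 3  1  3  0  1
1  1  3  2  2
0  3  3  0  1
2  1  2  2  1
gen 11: 3  2  0  1  1
1  3  1  3  2
1  0  2  1  1
2  2  3  2  1
gen 12: 3  2  0  1  1
1  3  1  3  2
1  0  3  1  1
2  2  3  2  1
gen 13: 3  2  0  1  1
1  3  2  3  2
1  1  1  2  1
2  3  0  3  1
gen 14: 3  2  0  1  1
1  3  2  3  2
1  1  2  2  1
2  3  0  3  1
gen 15: 3  2  0  1  1
1  3  2  3  2
1  1  3  2  1
2  3  0  3  1
gen 16: 3  2  0  1  1
1  3  3  3  2
1  2  0  3  1
2  3  1  3  1
gen 17: 3  2  0  1  1
1  3  3  3  2
1  2  1  3  1
2  3  1  3  1

0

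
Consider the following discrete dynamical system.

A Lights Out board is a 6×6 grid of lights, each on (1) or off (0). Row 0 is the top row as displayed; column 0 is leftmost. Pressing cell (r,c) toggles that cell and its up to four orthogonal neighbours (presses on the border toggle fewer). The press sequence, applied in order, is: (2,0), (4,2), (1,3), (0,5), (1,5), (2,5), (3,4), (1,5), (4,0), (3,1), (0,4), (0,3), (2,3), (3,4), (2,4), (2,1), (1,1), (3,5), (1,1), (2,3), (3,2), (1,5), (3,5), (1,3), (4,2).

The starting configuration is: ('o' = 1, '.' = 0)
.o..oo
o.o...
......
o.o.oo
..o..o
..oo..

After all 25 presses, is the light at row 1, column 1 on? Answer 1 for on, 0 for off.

gen 0: .o..oo
o.o...
......
o.o.oo
..o..o
..oo..
gen 1: .o..oo
..o...
oo....
..o.oo
..o..o
..oo..
gen 2: .o..oo
..o...
oo....
....oo
.o.o.o
...o..
gen 3: .o.ooo
...oo.
oo.o..
....oo
.o.o.o
...o..
gen 4: .o.o..
...ooo
oo.o..
....oo
.o.o.o
...o..
gen 5: .o.o.o
...o..
oo.o.o
....oo
.o.o.o
...o..
gen 6: .o.o.o
...o.o
oo.oo.
....o.
.o.o.o
...o..
gen 7: .o.o.o
...o.o
oo.o..
...o.o
.o.ooo
...o..
gen 8: .o.o..
...oo.
oo.o.o
...o.o
.o.ooo
...o..
gen 9: .o.o..
...oo.
oo.o.o
o..o.o
o..ooo
o..o..
gen 10: .o.o..
...oo.
o..o.o
.ooo.o
oo.ooo
o..o..
gen 11: .o..oo
...o..
o..o.o
.ooo.o
oo.ooo
o..o..
gen 12: .ooo.o
......
o..o.o
.ooo.o
oo.ooo
o..o..
gen 13: .ooo.o
...o..
o.o.oo
.oo..o
oo.ooo
o..o..
gen 14: .ooo.o
...o..
o.o..o
.oooo.
oo.o.o
o..o..
gen 15: .ooo.o
...oo.
o.ooo.
.ooo..
oo.o.o
o..o..
gen 16: .ooo.o
.o.oo.
.o.oo.
..oo..
oo.o.o
o..o..
gen 17: ..oo.o
o.ooo.
...oo.
..oo..
oo.o.o
o..o..
gen 18: ..oo.o
o.ooo.
...ooo
..oooo
oo.o..
o..o..
gen 19: .ooo.o
.o.oo.
.o.ooo
..oooo
oo.o..
o..o..
gen 20: .ooo.o
.o..o.
.oo..o
..o.oo
oo.o..
o..o..
gen 21: .ooo.o
.o..o.
.o...o
.o.ooo
oooo..
o..o..
gen 22: .ooo..
.o...o
.o....
.o.ooo
oooo..
o..o..
gen 23: .ooo..
.o...o
.o...o
.o.o..
oooo.o
o..o..
gen 24: .oo...
.ooooo
.o.o.o
.o.o..
oooo.o
o..o..
gen 25: .oo...
.ooooo
.o.o.o
.ooo..
o....o
o.oo..

1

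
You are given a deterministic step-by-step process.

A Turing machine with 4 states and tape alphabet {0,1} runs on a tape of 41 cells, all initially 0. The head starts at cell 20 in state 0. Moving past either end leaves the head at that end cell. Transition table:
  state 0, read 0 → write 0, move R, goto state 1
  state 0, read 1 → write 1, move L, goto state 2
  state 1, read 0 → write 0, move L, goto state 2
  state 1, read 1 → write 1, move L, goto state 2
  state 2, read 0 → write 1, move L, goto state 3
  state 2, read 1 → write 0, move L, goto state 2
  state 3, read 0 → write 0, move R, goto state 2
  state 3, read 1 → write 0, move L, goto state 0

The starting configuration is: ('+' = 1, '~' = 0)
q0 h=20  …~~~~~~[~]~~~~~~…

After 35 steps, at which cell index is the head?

step 0: q0 h=20  …~~~~~~[~]~~~~~~…
step 1: q1 h=21  …~~~~~~[~]~~~~~~…
step 2: q2 h=20  …~~~~~~[~]~~~~~~…
step 3: q3 h=19  …~~~~~~[~]+~~~~~…
step 4: q2 h=20  …~~~~~~[+]~~~~~~…
step 5: q2 h=19  …~~~~~~[~]~~~~~~…
step 6: q3 h=18  …~~~~~~[~]+~~~~~…
step 7: q2 h=19  …~~~~~~[+]~~~~~~…
step 8: q2 h=18  …~~~~~~[~]~~~~~~…
step 9: q3 h=17  …~~~~~~[~]+~~~~~…
step 10: q2 h=18  …~~~~~~[+]~~~~~~…
step 11: q2 h=17  …~~~~~~[~]~~~~~~…
step 12: q3 h=16  …~~~~~~[~]+~~~~~…
step 13: q2 h=17  …~~~~~~[+]~~~~~~…
step 14: q2 h=16  …~~~~~~[~]~~~~~~…
step 15: q3 h=15  …~~~~~~[~]+~~~~~…
step 16: q2 h=16  …~~~~~~[+]~~~~~~…
step 17: q2 h=15  …~~~~~~[~]~~~~~~…
step 18: q3 h=14  …~~~~~~[~]+~~~~~…
step 19: q2 h=15  …~~~~~~[+]~~~~~~…
step 20: q2 h=14  …~~~~~~[~]~~~~~~…
step 21: q3 h=13  …~~~~~~[~]+~~~~~…
step 22: q2 h=14  …~~~~~~[+]~~~~~~…
step 23: q2 h=13  …~~~~~~[~]~~~~~~…
step 24: q3 h=12  …~~~~~~[~]+~~~~~…
step 25: q2 h=13  …~~~~~~[+]~~~~~~…
step 26: q2 h=12  …~~~~~~[~]~~~~~~…
step 27: q3 h=11  …~~~~~~[~]+~~~~~…
step 28: q2 h=12  …~~~~~~[+]~~~~~~…
step 29: q2 h=11  …~~~~~~[~]~~~~~~…
step 30: q3 h=10  …~~~~~~[~]+~~~~~…
step 31: q2 h=11  …~~~~~~[+]~~~~~~…
step 32: q2 h=10  …~~~~~~[~]~~~~~~…
step 33: q3 h= 9  …~~~~~~[~]+~~~~~…
step 34: q2 h=10  …~~~~~~[+]~~~~~~…
step 35: q2 h= 9  …~~~~~~[~]~~~~~~…

9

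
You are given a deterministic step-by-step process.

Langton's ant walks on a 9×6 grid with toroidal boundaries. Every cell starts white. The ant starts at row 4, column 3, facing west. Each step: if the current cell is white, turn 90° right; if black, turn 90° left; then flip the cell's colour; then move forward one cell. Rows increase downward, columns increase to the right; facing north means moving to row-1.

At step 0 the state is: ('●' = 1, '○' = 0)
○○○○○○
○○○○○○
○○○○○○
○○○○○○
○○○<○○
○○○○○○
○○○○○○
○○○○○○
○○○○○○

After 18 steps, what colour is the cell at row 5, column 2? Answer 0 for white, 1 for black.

1

gen 0: ○○○○○○
○○○○○○
○○○○○○
○○○○○○
○○○<○○
○○○○○○
○○○○○○
○○○○○○
○○○○○○
gen 1: ○○○○○○
○○○○○○
○○○○○○
○○○^○○
○○○●○○
○○○○○○
○○○○○○
○○○○○○
○○○○○○
gen 2: ○○○○○○
○○○○○○
○○○○○○
○○○●>○
○○○●○○
○○○○○○
○○○○○○
○○○○○○
○○○○○○
gen 3: ○○○○○○
○○○○○○
○○○○○○
○○○●●○
○○○●v○
○○○○○○
○○○○○○
○○○○○○
○○○○○○
gen 4: ○○○○○○
○○○○○○
○○○○○○
○○○●●○
○○○<●○
○○○○○○
○○○○○○
○○○○○○
○○○○○○
gen 5: ○○○○○○
○○○○○○
○○○○○○
○○○●●○
○○○○●○
○○○v○○
○○○○○○
○○○○○○
○○○○○○
gen 6: ○○○○○○
○○○○○○
○○○○○○
○○○●●○
○○○○●○
○○<●○○
○○○○○○
○○○○○○
○○○○○○
gen 7: ○○○○○○
○○○○○○
○○○○○○
○○○●●○
○○^○●○
○○●●○○
○○○○○○
○○○○○○
○○○○○○
gen 8: ○○○○○○
○○○○○○
○○○○○○
○○○●●○
○○●>●○
○○●●○○
○○○○○○
○○○○○○
○○○○○○
gen 9: ○○○○○○
○○○○○○
○○○○○○
○○○●●○
○○●●●○
○○●v○○
○○○○○○
○○○○○○
○○○○○○
gen 10: ○○○○○○
○○○○○○
○○○○○○
○○○●●○
○○●●●○
○○●○>○
○○○○○○
○○○○○○
○○○○○○
gen 11: ○○○○○○
○○○○○○
○○○○○○
○○○●●○
○○●●●○
○○●○●○
○○○○v○
○○○○○○
○○○○○○
gen 12: ○○○○○○
○○○○○○
○○○○○○
○○○●●○
○○●●●○
○○●○●○
○○○<●○
○○○○○○
○○○○○○
gen 13: ○○○○○○
○○○○○○
○○○○○○
○○○●●○
○○●●●○
○○●^●○
○○○●●○
○○○○○○
○○○○○○
gen 14: ○○○○○○
○○○○○○
○○○○○○
○○○●●○
○○●●●○
○○●●>○
○○○●●○
○○○○○○
○○○○○○
gen 15: ○○○○○○
○○○○○○
○○○○○○
○○○●●○
○○●●^○
○○●●○○
○○○●●○
○○○○○○
○○○○○○
gen 16: ○○○○○○
○○○○○○
○○○○○○
○○○●●○
○○●<○○
○○●●○○
○○○●●○
○○○○○○
○○○○○○
gen 17: ○○○○○○
○○○○○○
○○○○○○
○○○●●○
○○●○○○
○○●v○○
○○○●●○
○○○○○○
○○○○○○
gen 18: ○○○○○○
○○○○○○
○○○○○○
○○○●●○
○○●○○○
○○●○>○
○○○●●○
○○○○○○
○○○○○○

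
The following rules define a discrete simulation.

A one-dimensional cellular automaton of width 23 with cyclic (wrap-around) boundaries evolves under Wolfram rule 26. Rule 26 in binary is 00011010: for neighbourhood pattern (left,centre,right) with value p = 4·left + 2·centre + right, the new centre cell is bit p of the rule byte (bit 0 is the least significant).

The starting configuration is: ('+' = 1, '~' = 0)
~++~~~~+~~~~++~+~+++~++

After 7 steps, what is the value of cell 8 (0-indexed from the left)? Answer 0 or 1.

0

0) ~++~~~~+~~~~++~+~+++~++
1) ~+~+~~+~+~~++~~~~+~~~+~
2) +~~~++~~~+++~+~~+~+~+~+
3) ~+~++~+~++~~~~++~~~~~~+
4) ~~~+~~~~+~+~~++~+~~~~+~
5) ~~+~+~~+~~~+++~~~+~~+~+
6) ++~~~++~+~++~~+~+~++~~~
7) +~+~++~~~~+~++~~~~+~+~+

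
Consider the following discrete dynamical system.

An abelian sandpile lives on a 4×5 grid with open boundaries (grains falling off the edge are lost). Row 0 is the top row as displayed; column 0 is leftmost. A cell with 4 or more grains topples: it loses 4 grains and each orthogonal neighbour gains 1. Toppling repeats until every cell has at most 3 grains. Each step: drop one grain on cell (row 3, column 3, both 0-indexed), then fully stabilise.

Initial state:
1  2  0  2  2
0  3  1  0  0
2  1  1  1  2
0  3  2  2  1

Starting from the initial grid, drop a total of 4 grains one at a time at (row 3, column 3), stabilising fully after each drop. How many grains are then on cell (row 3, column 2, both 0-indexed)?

3

k=0  1  2  0  2  2
0  3  1  0  0
2  1  1  1  2
0  3  2  2  1
k=1  1  2  0  2  2
0  3  1  0  0
2  1  1  1  2
0  3  2  3  1
k=2  1  2  0  2  2
0  3  1  0  0
2  1  1  2  2
0  3  3  0  2
k=3  1  2  0  2  2
0  3  1  0  0
2  1  1  2  2
0  3  3  1  2
k=4  1  2  0  2  2
0  3  1  0  0
2  1  1  2  2
0  3  3  2  2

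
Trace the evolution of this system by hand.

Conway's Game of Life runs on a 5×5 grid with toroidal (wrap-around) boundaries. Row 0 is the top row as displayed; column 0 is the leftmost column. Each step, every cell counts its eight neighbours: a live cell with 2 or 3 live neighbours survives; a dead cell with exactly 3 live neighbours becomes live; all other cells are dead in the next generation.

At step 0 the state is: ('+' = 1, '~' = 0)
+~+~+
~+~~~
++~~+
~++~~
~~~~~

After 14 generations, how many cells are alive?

16

gen 0: +~+~+
~+~~~
++~~+
~++~~
~~~~~
gen 1: ++~~~
~~++~
~~~~~
~++~~
+~++~
gen 2: +~~~~
~++~~
~+~+~
~+++~
+~~++
gen 3: +~++~
+++~~
+~~+~
~+~~~
+~~+~
gen 4: +~~+~
+~~~~
+~~~+
+++~~
+~~+~
gen 5: ++~~~
++~~~
~~~~+
~~++~
+~~+~
gen 6: ~~+~~
~+~~+
+++++
~~++~
+~~+~
gen 7: +++++
~~~~+
~~~~~
~~~~~
~+~++
gen 8: ~+~~~
~++~+
~~~~~
~~~~~
~+~~~
gen 9: ~+~~~
+++~~
~~~~~
~~~~~
~~~~~
gen 10: +++~~
+++~~
~+~~~
~~~~~
~~~~~
gen 11: +~+~~
~~~~~
+++~~
~~~~~
~+~~~
gen 12: ~+~~~
+~+~~
~+~~~
+~+~~
~+~~~
gen 13: +++~~
+~+~~
+~+~~
+~+~~
+++~~
gen 14: ~~~++
+~+++
+~+++
+~+++
~~~++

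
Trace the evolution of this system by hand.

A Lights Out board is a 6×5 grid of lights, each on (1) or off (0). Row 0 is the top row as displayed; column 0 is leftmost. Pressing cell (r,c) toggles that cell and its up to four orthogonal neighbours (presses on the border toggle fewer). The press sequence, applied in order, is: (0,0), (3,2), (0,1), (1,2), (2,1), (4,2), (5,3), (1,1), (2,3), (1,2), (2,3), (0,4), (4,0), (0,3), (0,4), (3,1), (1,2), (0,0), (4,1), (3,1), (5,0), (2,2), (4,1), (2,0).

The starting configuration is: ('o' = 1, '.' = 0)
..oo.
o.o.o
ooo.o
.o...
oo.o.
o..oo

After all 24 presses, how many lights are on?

17

k=0  ..oo.
o.o.o
ooo.o
.o...
oo.o.
o..oo
k=1  oooo.
..o.o
ooo.o
.o...
oo.o.
o..oo
k=2  oooo.
..o.o
oo..o
..oo.
oooo.
o..oo
k=3  ...o.
.oo.o
oo..o
..oo.
oooo.
o..oo
k=4  ..oo.
...oo
ooo.o
..oo.
oooo.
o..oo
k=5  ..oo.
.o.oo
....o
.ooo.
oooo.
o..oo
k=6  ..oo.
.o.oo
....o
.o.o.
o....
o.ooo
k=7  ..oo.
.o.oo
....o
.o.o.
o..o.
o....
k=8  .ooo.
o.ooo
.o..o
.o.o.
o..o.
o....
k=9  .ooo.
o.o.o
.ooo.
.o...
o..o.
o....
k=10  .o.o.
oo.oo
.o.o.
.o...
o..o.
o....
k=11  .o.o.
oo..o
.oo.o
.o.o.
o..o.
o....
k=12  .o..o
oo...
.oo.o
.o.o.
o..o.
o....
k=13  .o..o
oo...
.oo.o
oo.o.
.o.o.
.....
k=14  .ooo.
oo.o.
.oo.o
oo.o.
.o.o.
.....
k=15  .oo.o
oo.oo
.oo.o
oo.o.
.o.o.
.....
k=16  .oo.o
oo.oo
..o.o
..oo.
...o.
.....
k=17  .o..o
o.o.o
....o
..oo.
...o.
.....
k=18  o...o
..o.o
....o
..oo.
...o.
.....
k=19  o...o
..o.o
....o
.ooo.
oooo.
.o...
k=20  o...o
..o.o
.o..o
o..o.
o.oo.
.o...
k=21  o...o
..o.o
.o..o
o..o.
..oo.
o....
k=22  o...o
....o
..ooo
o.oo.
..oo.
o....
k=23  o...o
....o
..ooo
oooo.
oo.o.
oo...
k=24  o...o
o...o
ooooo
.ooo.
oo.o.
oo...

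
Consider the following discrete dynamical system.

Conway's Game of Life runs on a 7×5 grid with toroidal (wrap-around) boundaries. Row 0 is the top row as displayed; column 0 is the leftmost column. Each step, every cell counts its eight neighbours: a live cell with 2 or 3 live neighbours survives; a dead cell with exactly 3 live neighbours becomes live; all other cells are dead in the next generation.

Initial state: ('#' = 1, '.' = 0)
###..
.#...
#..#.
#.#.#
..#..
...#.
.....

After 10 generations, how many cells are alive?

t=0: ###..
.#...
#..#.
#.#.#
..#..
...#.
.....
t=1: ###..
....#
#.##.
#.#.#
.##.#
.....
.##..
t=2: #.##.
....#
#.#..
.....
.##.#
#..#.
#.#..
t=3: #.##.
#.#.#
.....
#.##.
#####
#..#.
#.#..
t=4: #.#..
#.#.#
#.#..
#....
.....
.....
#.#..
t=5: #.#..
#.#.#
#..#.
.#...
.....
.....
.....
t=6: #..##
#.#..
#.##.
.....
.....
.....
.....
t=7: ##.##
#.#..
..###
.....
.....
.....
....#
t=8: .###.
.....
.####
...#.
.....
.....
...##
t=9: ..###
#...#
..###
...##
.....
.....
...##
t=10: ..#..
##...
..#..
..#.#
.....
.....
..#.#

8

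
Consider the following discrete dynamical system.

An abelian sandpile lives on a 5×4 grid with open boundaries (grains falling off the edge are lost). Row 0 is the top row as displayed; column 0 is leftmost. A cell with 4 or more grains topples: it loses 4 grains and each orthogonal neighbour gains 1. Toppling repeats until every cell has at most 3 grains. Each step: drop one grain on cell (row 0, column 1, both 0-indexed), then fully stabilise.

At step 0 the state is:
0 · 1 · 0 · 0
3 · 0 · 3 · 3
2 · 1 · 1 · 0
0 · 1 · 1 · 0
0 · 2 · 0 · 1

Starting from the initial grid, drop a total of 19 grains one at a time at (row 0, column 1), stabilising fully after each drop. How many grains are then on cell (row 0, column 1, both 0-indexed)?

3

0) 0 · 1 · 0 · 0
3 · 0 · 3 · 3
2 · 1 · 1 · 0
0 · 1 · 1 · 0
0 · 2 · 0 · 1
1) 0 · 2 · 0 · 0
3 · 0 · 3 · 3
2 · 1 · 1 · 0
0 · 1 · 1 · 0
0 · 2 · 0 · 1
2) 0 · 3 · 0 · 0
3 · 0 · 3 · 3
2 · 1 · 1 · 0
0 · 1 · 1 · 0
0 · 2 · 0 · 1
3) 1 · 0 · 1 · 0
3 · 1 · 3 · 3
2 · 1 · 1 · 0
0 · 1 · 1 · 0
0 · 2 · 0 · 1
4) 1 · 1 · 1 · 0
3 · 1 · 3 · 3
2 · 1 · 1 · 0
0 · 1 · 1 · 0
0 · 2 · 0 · 1
5) 1 · 2 · 1 · 0
3 · 1 · 3 · 3
2 · 1 · 1 · 0
0 · 1 · 1 · 0
0 · 2 · 0 · 1
6) 1 · 3 · 1 · 0
3 · 1 · 3 · 3
2 · 1 · 1 · 0
0 · 1 · 1 · 0
0 · 2 · 0 · 1
7) 2 · 0 · 2 · 0
3 · 2 · 3 · 3
2 · 1 · 1 · 0
0 · 1 · 1 · 0
0 · 2 · 0 · 1
8) 2 · 1 · 2 · 0
3 · 2 · 3 · 3
2 · 1 · 1 · 0
0 · 1 · 1 · 0
0 · 2 · 0 · 1
9) 2 · 2 · 2 · 0
3 · 2 · 3 · 3
2 · 1 · 1 · 0
0 · 1 · 1 · 0
0 · 2 · 0 · 1
10) 2 · 3 · 2 · 0
3 · 2 · 3 · 3
2 · 1 · 1 · 0
0 · 1 · 1 · 0
0 · 2 · 0 · 1
11) 3 · 0 · 3 · 0
3 · 3 · 3 · 3
2 · 1 · 1 · 0
0 · 1 · 1 · 0
0 · 2 · 0 · 1
12) 3 · 1 · 3 · 0
3 · 3 · 3 · 3
2 · 1 · 1 · 0
0 · 1 · 1 · 0
0 · 2 · 0 · 1
13) 3 · 2 · 3 · 0
3 · 3 · 3 · 3
2 · 1 · 1 · 0
0 · 1 · 1 · 0
0 · 2 · 0 · 1
14) 3 · 3 · 3 · 0
3 · 3 · 3 · 3
2 · 1 · 1 · 0
0 · 1 · 1 · 0
0 · 2 · 0 · 1
15) 1 · 3 · 1 · 2
1 · 2 · 2 · 0
3 · 2 · 2 · 1
0 · 1 · 1 · 0
0 · 2 · 0 · 1
16) 2 · 0 · 2 · 2
1 · 3 · 2 · 0
3 · 2 · 2 · 1
0 · 1 · 1 · 0
0 · 2 · 0 · 1
17) 2 · 1 · 2 · 2
1 · 3 · 2 · 0
3 · 2 · 2 · 1
0 · 1 · 1 · 0
0 · 2 · 0 · 1
18) 2 · 2 · 2 · 2
1 · 3 · 2 · 0
3 · 2 · 2 · 1
0 · 1 · 1 · 0
0 · 2 · 0 · 1
19) 2 · 3 · 2 · 2
1 · 3 · 2 · 0
3 · 2 · 2 · 1
0 · 1 · 1 · 0
0 · 2 · 0 · 1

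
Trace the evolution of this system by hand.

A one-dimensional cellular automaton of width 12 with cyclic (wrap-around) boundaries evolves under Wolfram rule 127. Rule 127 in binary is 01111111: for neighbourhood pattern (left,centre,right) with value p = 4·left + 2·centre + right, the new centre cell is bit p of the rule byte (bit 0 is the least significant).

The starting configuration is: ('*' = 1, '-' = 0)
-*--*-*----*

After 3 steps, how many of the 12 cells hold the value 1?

12

gen 0: -*--*-*----*
gen 1: ************
gen 2: ------------
gen 3: ************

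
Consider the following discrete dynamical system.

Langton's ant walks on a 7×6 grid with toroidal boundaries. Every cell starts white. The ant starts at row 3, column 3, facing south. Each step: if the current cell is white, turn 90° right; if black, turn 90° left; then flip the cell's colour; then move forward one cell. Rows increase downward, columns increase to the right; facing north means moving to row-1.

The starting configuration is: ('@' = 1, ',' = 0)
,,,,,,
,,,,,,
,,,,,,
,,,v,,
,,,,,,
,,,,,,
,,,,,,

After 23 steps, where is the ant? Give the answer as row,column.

2,5

0) ,,,,,,
,,,,,,
,,,,,,
,,,v,,
,,,,,,
,,,,,,
,,,,,,
1) ,,,,,,
,,,,,,
,,,,,,
,,<@,,
,,,,,,
,,,,,,
,,,,,,
2) ,,,,,,
,,,,,,
,,^,,,
,,@@,,
,,,,,,
,,,,,,
,,,,,,
3) ,,,,,,
,,,,,,
,,@>,,
,,@@,,
,,,,,,
,,,,,,
,,,,,,
4) ,,,,,,
,,,,,,
,,@@,,
,,@v,,
,,,,,,
,,,,,,
,,,,,,
5) ,,,,,,
,,,,,,
,,@@,,
,,@,>,
,,,,,,
,,,,,,
,,,,,,
6) ,,,,,,
,,,,,,
,,@@,,
,,@,@,
,,,,v,
,,,,,,
,,,,,,
7) ,,,,,,
,,,,,,
,,@@,,
,,@,@,
,,,<@,
,,,,,,
,,,,,,
8) ,,,,,,
,,,,,,
,,@@,,
,,@^@,
,,,@@,
,,,,,,
,,,,,,
9) ,,,,,,
,,,,,,
,,@@,,
,,@@>,
,,,@@,
,,,,,,
,,,,,,
10) ,,,,,,
,,,,,,
,,@@^,
,,@@,,
,,,@@,
,,,,,,
,,,,,,
11) ,,,,,,
,,,,,,
,,@@@>
,,@@,,
,,,@@,
,,,,,,
,,,,,,
12) ,,,,,,
,,,,,,
,,@@@@
,,@@,v
,,,@@,
,,,,,,
,,,,,,
13) ,,,,,,
,,,,,,
,,@@@@
,,@@<@
,,,@@,
,,,,,,
,,,,,,
14) ,,,,,,
,,,,,,
,,@@^@
,,@@@@
,,,@@,
,,,,,,
,,,,,,
15) ,,,,,,
,,,,,,
,,@<,@
,,@@@@
,,,@@,
,,,,,,
,,,,,,
16) ,,,,,,
,,,,,,
,,@,,@
,,@v@@
,,,@@,
,,,,,,
,,,,,,
17) ,,,,,,
,,,,,,
,,@,,@
,,@,>@
,,,@@,
,,,,,,
,,,,,,
18) ,,,,,,
,,,,,,
,,@,^@
,,@,,@
,,,@@,
,,,,,,
,,,,,,
19) ,,,,,,
,,,,,,
,,@,@>
,,@,,@
,,,@@,
,,,,,,
,,,,,,
20) ,,,,,,
,,,,,^
,,@,@,
,,@,,@
,,,@@,
,,,,,,
,,,,,,
21) ,,,,,,
>,,,,@
,,@,@,
,,@,,@
,,,@@,
,,,,,,
,,,,,,
22) ,,,,,,
@,,,,@
v,@,@,
,,@,,@
,,,@@,
,,,,,,
,,,,,,
23) ,,,,,,
@,,,,@
@,@,@<
,,@,,@
,,,@@,
,,,,,,
,,,,,,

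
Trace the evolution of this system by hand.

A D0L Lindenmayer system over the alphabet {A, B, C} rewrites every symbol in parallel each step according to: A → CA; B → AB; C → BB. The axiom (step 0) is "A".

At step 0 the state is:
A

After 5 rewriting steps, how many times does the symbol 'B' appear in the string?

12

step 0: A
step 1: CA
step 2: BBCA
step 3: ABABBBCA
step 4: CAABCAABABABBBCA
step 5: BBCACAABBBCACAABCAABCAABABABBBCA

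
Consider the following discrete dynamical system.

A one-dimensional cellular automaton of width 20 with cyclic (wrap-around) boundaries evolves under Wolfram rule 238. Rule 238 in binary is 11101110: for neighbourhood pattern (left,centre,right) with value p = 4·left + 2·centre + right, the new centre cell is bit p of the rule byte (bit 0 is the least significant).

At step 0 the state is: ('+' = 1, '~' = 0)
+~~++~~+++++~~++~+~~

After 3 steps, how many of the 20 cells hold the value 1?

[0] +~~++~~+++++~~++~+~~
[1] +~+++~++++++~+++++~+
[2] ++++++++++++++++++++
[3] ++++++++++++++++++++

20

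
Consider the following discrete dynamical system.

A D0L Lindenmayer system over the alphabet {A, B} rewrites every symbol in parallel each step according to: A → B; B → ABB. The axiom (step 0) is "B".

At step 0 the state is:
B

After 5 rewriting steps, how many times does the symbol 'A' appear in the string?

29

k=0  B
k=1  ABB
k=2  BABBABB
k=3  ABBBABBABBBABBABB
k=4  BABBABBABBBABBABBBABBABBABBBABBABBBABBABB
k=5  ABBBABBABBBABBABBBABBABBABBBABBABBBABBABBABBBABBABBBABBABBBABBABBABBBABBABBBABBABBABBBABBABBBABBABB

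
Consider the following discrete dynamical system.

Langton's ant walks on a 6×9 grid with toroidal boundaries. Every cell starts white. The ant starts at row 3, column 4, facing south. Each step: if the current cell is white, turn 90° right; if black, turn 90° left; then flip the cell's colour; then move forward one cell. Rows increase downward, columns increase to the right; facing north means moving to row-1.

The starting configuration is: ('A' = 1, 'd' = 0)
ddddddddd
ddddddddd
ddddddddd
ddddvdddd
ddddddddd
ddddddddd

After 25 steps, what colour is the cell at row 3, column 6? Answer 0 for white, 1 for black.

step 0: ddddddddd
ddddddddd
ddddddddd
ddddvdddd
ddddddddd
ddddddddd
step 1: ddddddddd
ddddddddd
ddddddddd
ddd<Adddd
ddddddddd
ddddddddd
step 2: ddddddddd
ddddddddd
ddd^ddddd
dddAAdddd
ddddddddd
ddddddddd
step 3: ddddddddd
ddddddddd
dddA>dddd
dddAAdddd
ddddddddd
ddddddddd
step 4: ddddddddd
ddddddddd
dddAAdddd
dddAvdddd
ddddddddd
ddddddddd
step 5: ddddddddd
ddddddddd
dddAAdddd
dddAd>ddd
ddddddddd
ddddddddd
step 6: ddddddddd
ddddddddd
dddAAdddd
dddAdAddd
dddddvddd
ddddddddd
step 7: ddddddddd
ddddddddd
dddAAdddd
dddAdAddd
dddd<Addd
ddddddddd
step 8: ddddddddd
ddddddddd
dddAAdddd
dddA^Addd
ddddAAddd
ddddddddd
step 9: ddddddddd
ddddddddd
dddAAdddd
dddAA>ddd
ddddAAddd
ddddddddd
step 10: ddddddddd
ddddddddd
dddAA^ddd
dddAAdddd
ddddAAddd
ddddddddd
step 11: ddddddddd
ddddddddd
dddAAA>dd
dddAAdddd
ddddAAddd
ddddddddd
step 12: ddddddddd
ddddddddd
dddAAAAdd
dddAAdvdd
ddddAAddd
ddddddddd
step 13: ddddddddd
ddddddddd
dddAAAAdd
dddAA<Add
ddddAAddd
ddddddddd
step 14: ddddddddd
ddddddddd
dddAA^Add
dddAAAAdd
ddddAAddd
ddddddddd
step 15: ddddddddd
ddddddddd
dddA<dAdd
dddAAAAdd
ddddAAddd
ddddddddd
step 16: ddddddddd
ddddddddd
dddAddAdd
dddAvAAdd
ddddAAddd
ddddddddd
step 17: ddddddddd
ddddddddd
dddAddAdd
dddAd>Add
ddddAAddd
ddddddddd
step 18: ddddddddd
ddddddddd
dddAd^Add
dddAddAdd
ddddAAddd
ddddddddd
step 19: ddddddddd
ddddddddd
dddAdA>dd
dddAddAdd
ddddAAddd
ddddddddd
step 20: ddddddddd
dddddd^dd
dddAdAddd
dddAddAdd
ddddAAddd
ddddddddd
step 21: ddddddddd
ddddddA>d
dddAdAddd
dddAddAdd
ddddAAddd
ddddddddd
step 22: ddddddddd
ddddddAAd
dddAdAdvd
dddAddAdd
ddddAAddd
ddddddddd
step 23: ddddddddd
ddddddAAd
dddAdA<Ad
dddAddAdd
ddddAAddd
ddddddddd
step 24: ddddddddd
dddddd^Ad
dddAdAAAd
dddAddAdd
ddddAAddd
ddddddddd
step 25: ddddddddd
ddddd<dAd
dddAdAAAd
dddAddAdd
ddddAAddd
ddddddddd

1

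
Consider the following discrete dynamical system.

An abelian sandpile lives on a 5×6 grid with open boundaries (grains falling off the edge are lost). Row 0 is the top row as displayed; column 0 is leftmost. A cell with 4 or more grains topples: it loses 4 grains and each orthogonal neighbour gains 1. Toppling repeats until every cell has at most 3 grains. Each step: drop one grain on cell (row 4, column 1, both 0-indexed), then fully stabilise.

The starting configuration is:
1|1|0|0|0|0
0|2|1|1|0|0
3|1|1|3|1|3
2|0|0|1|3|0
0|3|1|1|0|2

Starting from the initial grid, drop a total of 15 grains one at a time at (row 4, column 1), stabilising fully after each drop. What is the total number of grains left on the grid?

36

[0] 1|1|0|0|0|0
0|2|1|1|0|0
3|1|1|3|1|3
2|0|0|1|3|0
0|3|1|1|0|2
[1] 1|1|0|0|0|0
0|2|1|1|0|0
3|1|1|3|1|3
2|1|0|1|3|0
1|0|2|1|0|2
[2] 1|1|0|0|0|0
0|2|1|1|0|0
3|1|1|3|1|3
2|1|0|1|3|0
1|1|2|1|0|2
[3] 1|1|0|0|0|0
0|2|1|1|0|0
3|1|1|3|1|3
2|1|0|1|3|0
1|2|2|1|0|2
[4] 1|1|0|0|0|0
0|2|1|1|0|0
3|1|1|3|1|3
2|1|0|1|3|0
1|3|2|1|0|2
[5] 1|1|0|0|0|0
0|2|1|1|0|0
3|1|1|3|1|3
2|2|0|1|3|0
2|0|3|1|0|2
[6] 1|1|0|0|0|0
0|2|1|1|0|0
3|1|1|3|1|3
2|2|0|1|3|0
2|1|3|1|0|2
[7] 1|1|0|0|0|0
0|2|1|1|0|0
3|1|1|3|1|3
2|2|0|1|3|0
2|2|3|1|0|2
[8] 1|1|0|0|0|0
0|2|1|1|0|0
3|1|1|3|1|3
2|2|0|1|3|0
2|3|3|1|0|2
[9] 1|1|0|0|0|0
0|2|1|1|0|0
3|1|1|3|1|3
2|3|1|1|3|0
3|1|0|2|0|2
[10] 1|1|0|0|0|0
0|2|1|1|0|0
3|1|1|3|1|3
2|3|1|1|3|0
3|2|0|2|0|2
[11] 1|1|0|0|0|0
0|2|1|1|0|0
3|1|1|3|1|3
2|3|1|1|3|0
3|3|0|2|0|2
[12] 1|1|0|0|0|0
1|2|1|1|0|0
0|3|1|3|1|3
1|1|2|1|3|0
1|2|1|2|0|2
[13] 1|1|0|0|0|0
1|2|1|1|0|0
0|3|1|3|1|3
1|1|2|1|3|0
1|3|1|2|0|2
[14] 1|1|0|0|0|0
1|2|1|1|0|0
0|3|1|3|1|3
1|2|2|1|3|0
2|0|2|2|0|2
[15] 1|1|0|0|0|0
1|2|1|1|0|0
0|3|1|3|1|3
1|2|2|1|3|0
2|1|2|2|0|2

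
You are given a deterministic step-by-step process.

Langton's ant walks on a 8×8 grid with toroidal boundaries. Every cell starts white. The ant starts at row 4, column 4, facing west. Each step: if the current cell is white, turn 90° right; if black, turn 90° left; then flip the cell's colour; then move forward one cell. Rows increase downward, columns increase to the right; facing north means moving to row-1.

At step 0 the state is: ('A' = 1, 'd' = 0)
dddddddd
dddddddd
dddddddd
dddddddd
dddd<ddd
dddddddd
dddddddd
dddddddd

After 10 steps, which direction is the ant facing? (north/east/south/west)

east

t=0: dddddddd
dddddddd
dddddddd
dddddddd
dddd<ddd
dddddddd
dddddddd
dddddddd
t=1: dddddddd
dddddddd
dddddddd
dddd^ddd
ddddAddd
dddddddd
dddddddd
dddddddd
t=2: dddddddd
dddddddd
dddddddd
ddddA>dd
ddddAddd
dddddddd
dddddddd
dddddddd
t=3: dddddddd
dddddddd
dddddddd
ddddAAdd
ddddAvdd
dddddddd
dddddddd
dddddddd
t=4: dddddddd
dddddddd
dddddddd
ddddAAdd
dddd<Add
dddddddd
dddddddd
dddddddd
t=5: dddddddd
dddddddd
dddddddd
ddddAAdd
dddddAdd
ddddvddd
dddddddd
dddddddd
t=6: dddddddd
dddddddd
dddddddd
ddddAAdd
dddddAdd
ddd<Addd
dddddddd
dddddddd
t=7: dddddddd
dddddddd
dddddddd
ddddAAdd
ddd^dAdd
dddAAddd
dddddddd
dddddddd
t=8: dddddddd
dddddddd
dddddddd
ddddAAdd
dddA>Add
dddAAddd
dddddddd
dddddddd
t=9: dddddddd
dddddddd
dddddddd
ddddAAdd
dddAAAdd
dddAvddd
dddddddd
dddddddd
t=10: dddddddd
dddddddd
dddddddd
ddddAAdd
dddAAAdd
dddAd>dd
dddddddd
dddddddd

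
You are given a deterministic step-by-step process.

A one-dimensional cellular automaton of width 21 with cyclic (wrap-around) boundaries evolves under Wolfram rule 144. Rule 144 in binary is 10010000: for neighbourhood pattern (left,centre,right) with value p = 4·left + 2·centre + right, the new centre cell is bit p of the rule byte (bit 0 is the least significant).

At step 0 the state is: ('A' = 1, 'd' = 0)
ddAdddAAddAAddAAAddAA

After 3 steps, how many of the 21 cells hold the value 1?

t=0: ddAdddAAddAAddAAAddAA
t=1: AddAddddAdddAddAdAddd
t=2: dAddAddddAdddAddddAdd
t=3: ddAddAddddAdddAddddAd

5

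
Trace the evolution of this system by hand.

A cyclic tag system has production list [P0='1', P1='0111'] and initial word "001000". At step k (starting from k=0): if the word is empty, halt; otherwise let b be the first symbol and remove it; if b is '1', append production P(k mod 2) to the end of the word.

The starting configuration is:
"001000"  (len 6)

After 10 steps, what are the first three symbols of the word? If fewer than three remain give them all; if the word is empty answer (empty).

t=0: "001000"  (len 6)
t=1: "01000"  (len 5)
t=2: "1000"  (len 4)
t=3: "0001"  (len 4)
t=4: "001"  (len 3)
t=5: "01"  (len 2)
t=6: "1"  (len 1)
t=7: "1"  (len 1)
t=8: "0111"  (len 4)
t=9: "111"  (len 3)
t=10: "110111"  (len 6)

110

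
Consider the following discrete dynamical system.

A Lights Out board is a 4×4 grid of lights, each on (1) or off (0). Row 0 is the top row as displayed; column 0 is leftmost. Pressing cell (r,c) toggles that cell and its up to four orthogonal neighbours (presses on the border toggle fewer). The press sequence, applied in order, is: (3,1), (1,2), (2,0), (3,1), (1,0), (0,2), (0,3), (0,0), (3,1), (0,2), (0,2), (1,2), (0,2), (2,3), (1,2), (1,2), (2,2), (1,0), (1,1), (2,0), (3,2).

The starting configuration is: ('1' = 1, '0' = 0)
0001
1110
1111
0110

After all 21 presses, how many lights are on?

8

[0] 0001
1110
1111
0110
[1] 0001
1110
1011
1000
[2] 0011
1001
1001
1000
[3] 0011
0001
0101
0000
[4] 0011
0001
0001
1110
[5] 1011
1101
1001
1110
[6] 1100
1111
1001
1110
[7] 1111
1110
1001
1110
[8] 0011
0110
1001
1110
[9] 0011
0110
1101
0000
[10] 0100
0100
1101
0000
[11] 0011
0110
1101
0000
[12] 0001
0001
1111
0000
[13] 0110
0011
1111
0000
[14] 0110
0010
1100
0001
[15] 0100
0101
1110
0001
[16] 0110
0010
1100
0001
[17] 0110
0000
1011
0011
[18] 1110
1100
0011
0011
[19] 1010
0010
0111
0011
[20] 1010
1010
1011
1011
[21] 1010
1010
1001
1100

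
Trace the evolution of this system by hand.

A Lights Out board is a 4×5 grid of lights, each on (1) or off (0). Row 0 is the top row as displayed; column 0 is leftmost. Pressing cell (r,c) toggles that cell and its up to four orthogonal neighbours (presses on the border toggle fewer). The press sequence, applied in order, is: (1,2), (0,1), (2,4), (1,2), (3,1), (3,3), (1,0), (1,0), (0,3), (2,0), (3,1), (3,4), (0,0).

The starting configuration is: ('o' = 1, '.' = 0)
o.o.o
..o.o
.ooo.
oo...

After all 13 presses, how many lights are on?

[0] o.o.o
..o.o
.ooo.
oo...
[1] o...o
.o.oo
.o.o.
oo...
[2] .oo.o
...oo
.o.o.
oo...
[3] .oo.o
...o.
.o..o
oo..o
[4] .o..o
.oo..
.oo.o
oo..o
[5] .o..o
.oo..
..o.o
..o.o
[6] .o..o
.oo..
..ooo
...o.
[7] oo..o
o.o..
o.ooo
...o.
[8] .o..o
.oo..
..ooo
...o.
[9] .ooo.
.ooo.
..ooo
...o.
[10] .ooo.
oooo.
ooooo
o..o.
[11] .ooo.
oooo.
o.ooo
.ooo.
[12] .ooo.
oooo.
o.oo.
.oo.o
[13] o.oo.
.ooo.
o.oo.
.oo.o

12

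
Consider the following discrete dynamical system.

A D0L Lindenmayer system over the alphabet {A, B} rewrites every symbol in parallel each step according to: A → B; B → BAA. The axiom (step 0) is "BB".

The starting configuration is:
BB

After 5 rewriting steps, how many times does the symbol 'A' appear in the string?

t=0: BB
t=1: BAABAA
t=2: BAABBBAABB
t=3: BAABBBAABAABAABBBAABAA
t=4: BAABBBAABAABAABBBAABBBAABBBAABAABAABBBAABB
t=5: BAABBBAABAABAABBBAABBBAABBBAABAABAABBBAABAABAABBBAABAABAABBBAABBBAABBBAABAABAABBBAABAA

44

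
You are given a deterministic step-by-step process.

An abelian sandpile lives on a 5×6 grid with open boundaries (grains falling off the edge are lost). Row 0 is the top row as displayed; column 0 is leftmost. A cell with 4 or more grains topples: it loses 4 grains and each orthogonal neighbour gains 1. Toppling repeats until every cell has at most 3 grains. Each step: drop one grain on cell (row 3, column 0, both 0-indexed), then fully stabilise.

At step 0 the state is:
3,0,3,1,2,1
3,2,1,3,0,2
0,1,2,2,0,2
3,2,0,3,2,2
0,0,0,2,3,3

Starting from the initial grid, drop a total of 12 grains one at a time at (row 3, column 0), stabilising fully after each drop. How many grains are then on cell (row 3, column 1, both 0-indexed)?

2

k=0  3,0,3,1,2,1
3,2,1,3,0,2
0,1,2,2,0,2
3,2,0,3,2,2
0,0,0,2,3,3
k=1  3,0,3,1,2,1
3,2,1,3,0,2
1,1,2,2,0,2
0,3,0,3,2,2
1,0,0,2,3,3
k=2  3,0,3,1,2,1
3,2,1,3,0,2
1,1,2,2,0,2
1,3,0,3,2,2
1,0,0,2,3,3
k=3  3,0,3,1,2,1
3,2,1,3,0,2
1,1,2,2,0,2
2,3,0,3,2,2
1,0,0,2,3,3
k=4  3,0,3,1,2,1
3,2,1,3,0,2
1,1,2,2,0,2
3,3,0,3,2,2
1,0,0,2,3,3
k=5  3,0,3,1,2,1
3,2,1,3,0,2
2,2,2,2,0,2
1,0,1,3,2,2
2,1,0,2,3,3
k=6  3,0,3,1,2,1
3,2,1,3,0,2
2,2,2,2,0,2
2,0,1,3,2,2
2,1,0,2,3,3
k=7  3,0,3,1,2,1
3,2,1,3,0,2
2,2,2,2,0,2
3,0,1,3,2,2
2,1,0,2,3,3
k=8  3,0,3,1,2,1
3,2,1,3,0,2
3,2,2,2,0,2
0,1,1,3,2,2
3,1,0,2,3,3
k=9  3,0,3,1,2,1
3,2,1,3,0,2
3,2,2,2,0,2
1,1,1,3,2,2
3,1,0,2,3,3
k=10  3,0,3,1,2,1
3,2,1,3,0,2
3,2,2,2,0,2
2,1,1,3,2,2
3,1,0,2,3,3
k=11  3,0,3,1,2,1
3,2,1,3,0,2
3,2,2,2,0,2
3,1,1,3,2,2
3,1,0,2,3,3
k=12  0,1,3,1,2,1
1,3,1,3,0,2
1,3,2,2,0,2
2,2,1,3,2,2
0,2,0,2,3,3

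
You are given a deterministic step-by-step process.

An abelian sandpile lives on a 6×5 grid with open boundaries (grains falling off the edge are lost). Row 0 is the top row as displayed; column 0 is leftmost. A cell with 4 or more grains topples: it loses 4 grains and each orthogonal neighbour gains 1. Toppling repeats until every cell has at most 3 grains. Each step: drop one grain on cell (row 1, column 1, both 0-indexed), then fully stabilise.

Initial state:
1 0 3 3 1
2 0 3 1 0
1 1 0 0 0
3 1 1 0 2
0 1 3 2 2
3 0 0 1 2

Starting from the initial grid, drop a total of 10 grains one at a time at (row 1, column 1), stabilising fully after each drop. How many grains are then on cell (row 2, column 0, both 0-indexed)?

gen 0: 1 0 3 3 1
2 0 3 1 0
1 1 0 0 0
3 1 1 0 2
0 1 3 2 2
3 0 0 1 2
gen 1: 1 0 3 3 1
2 1 3 1 0
1 1 0 0 0
3 1 1 0 2
0 1 3 2 2
3 0 0 1 2
gen 2: 1 0 3 3 1
2 2 3 1 0
1 1 0 0 0
3 1 1 0 2
0 1 3 2 2
3 0 0 1 2
gen 3: 1 0 3 3 1
2 3 3 1 0
1 1 0 0 0
3 1 1 0 2
0 1 3 2 2
3 0 0 1 2
gen 4: 1 2 1 0 2
3 1 1 3 0
1 2 1 0 0
3 1 1 0 2
0 1 3 2 2
3 0 0 1 2
gen 5: 1 2 1 0 2
3 2 1 3 0
1 2 1 0 0
3 1 1 0 2
0 1 3 2 2
3 0 0 1 2
gen 6: 1 2 1 0 2
3 3 1 3 0
1 2 1 0 0
3 1 1 0 2
0 1 3 2 2
3 0 0 1 2
gen 7: 2 3 1 0 2
0 1 2 3 0
2 3 1 0 0
3 1 1 0 2
0 1 3 2 2
3 0 0 1 2
gen 8: 2 3 1 0 2
0 2 2 3 0
2 3 1 0 0
3 1 1 0 2
0 1 3 2 2
3 0 0 1 2
gen 9: 2 3 1 0 2
0 3 2 3 0
2 3 1 0 0
3 1 1 0 2
0 1 3 2 2
3 0 0 1 2
gen 10: 3 0 2 0 2
1 2 3 3 0
3 0 2 0 0
3 2 1 0 2
0 1 3 2 2
3 0 0 1 2

3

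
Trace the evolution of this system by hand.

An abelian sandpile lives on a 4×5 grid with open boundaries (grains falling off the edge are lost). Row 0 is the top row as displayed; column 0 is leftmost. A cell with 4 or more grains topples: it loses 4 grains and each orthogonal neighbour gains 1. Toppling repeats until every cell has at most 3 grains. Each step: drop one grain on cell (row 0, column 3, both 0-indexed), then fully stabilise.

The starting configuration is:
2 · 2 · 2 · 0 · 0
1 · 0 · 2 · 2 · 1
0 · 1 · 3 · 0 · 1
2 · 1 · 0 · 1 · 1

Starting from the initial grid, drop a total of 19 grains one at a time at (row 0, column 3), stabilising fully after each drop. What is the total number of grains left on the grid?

29

gen 0: 2 · 2 · 2 · 0 · 0
1 · 0 · 2 · 2 · 1
0 · 1 · 3 · 0 · 1
2 · 1 · 0 · 1 · 1
gen 1: 2 · 2 · 2 · 1 · 0
1 · 0 · 2 · 2 · 1
0 · 1 · 3 · 0 · 1
2 · 1 · 0 · 1 · 1
gen 2: 2 · 2 · 2 · 2 · 0
1 · 0 · 2 · 2 · 1
0 · 1 · 3 · 0 · 1
2 · 1 · 0 · 1 · 1
gen 3: 2 · 2 · 2 · 3 · 0
1 · 0 · 2 · 2 · 1
0 · 1 · 3 · 0 · 1
2 · 1 · 0 · 1 · 1
gen 4: 2 · 2 · 3 · 0 · 1
1 · 0 · 2 · 3 · 1
0 · 1 · 3 · 0 · 1
2 · 1 · 0 · 1 · 1
gen 5: 2 · 2 · 3 · 1 · 1
1 · 0 · 2 · 3 · 1
0 · 1 · 3 · 0 · 1
2 · 1 · 0 · 1 · 1
gen 6: 2 · 2 · 3 · 2 · 1
1 · 0 · 2 · 3 · 1
0 · 1 · 3 · 0 · 1
2 · 1 · 0 · 1 · 1
gen 7: 2 · 2 · 3 · 3 · 1
1 · 0 · 2 · 3 · 1
0 · 1 · 3 · 0 · 1
2 · 1 · 0 · 1 · 1
gen 8: 2 · 3 · 1 · 2 · 2
1 · 1 · 1 · 1 · 2
0 · 2 · 0 · 2 · 1
2 · 1 · 1 · 1 · 1
gen 9: 2 · 3 · 1 · 3 · 2
1 · 1 · 1 · 1 · 2
0 · 2 · 0 · 2 · 1
2 · 1 · 1 · 1 · 1
gen 10: 2 · 3 · 2 · 0 · 3
1 · 1 · 1 · 2 · 2
0 · 2 · 0 · 2 · 1
2 · 1 · 1 · 1 · 1
gen 11: 2 · 3 · 2 · 1 · 3
1 · 1 · 1 · 2 · 2
0 · 2 · 0 · 2 · 1
2 · 1 · 1 · 1 · 1
gen 12: 2 · 3 · 2 · 2 · 3
1 · 1 · 1 · 2 · 2
0 · 2 · 0 · 2 · 1
2 · 1 · 1 · 1 · 1
gen 13: 2 · 3 · 2 · 3 · 3
1 · 1 · 1 · 2 · 2
0 · 2 · 0 · 2 · 1
2 · 1 · 1 · 1 · 1
gen 14: 2 · 3 · 3 · 1 · 0
1 · 1 · 1 · 3 · 3
0 · 2 · 0 · 2 · 1
2 · 1 · 1 · 1 · 1
gen 15: 2 · 3 · 3 · 2 · 0
1 · 1 · 1 · 3 · 3
0 · 2 · 0 · 2 · 1
2 · 1 · 1 · 1 · 1
gen 16: 2 · 3 · 3 · 3 · 0
1 · 1 · 1 · 3 · 3
0 · 2 · 0 · 2 · 1
2 · 1 · 1 · 1 · 1
gen 17: 3 · 0 · 1 · 2 · 2
1 · 2 · 3 · 1 · 0
0 · 2 · 0 · 3 · 2
2 · 1 · 1 · 1 · 1
gen 18: 3 · 0 · 1 · 3 · 2
1 · 2 · 3 · 1 · 0
0 · 2 · 0 · 3 · 2
2 · 1 · 1 · 1 · 1
gen 19: 3 · 0 · 2 · 0 · 3
1 · 2 · 3 · 2 · 0
0 · 2 · 0 · 3 · 2
2 · 1 · 1 · 1 · 1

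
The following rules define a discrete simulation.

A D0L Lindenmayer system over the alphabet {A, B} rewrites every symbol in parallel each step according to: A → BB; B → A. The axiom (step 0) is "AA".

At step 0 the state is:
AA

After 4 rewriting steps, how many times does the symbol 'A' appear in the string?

step 0: AA
step 1: BBBB
step 2: AAAA
step 3: BBBBBBBB
step 4: AAAAAAAA

8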